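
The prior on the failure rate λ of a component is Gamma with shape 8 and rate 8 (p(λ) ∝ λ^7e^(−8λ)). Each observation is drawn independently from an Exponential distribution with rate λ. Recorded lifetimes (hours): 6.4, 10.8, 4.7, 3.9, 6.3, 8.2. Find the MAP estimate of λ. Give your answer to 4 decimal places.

The Exponential(rate=λ) likelihood is ∝ λ^n e^(−λΣtᵢ). Here n = 6 and Σtᵢ = 6.4 + 10.8 + 4.7 + 3.9 + 6.3 + 8.2 = 40.3.
Posterior ∝ λ^7e^(−8λ) · λ^6e^(−40.3λ) = λ^13e^(−48.3λ), i.e. Gamma(14, 48.3).
Mode = (a−1)/b = 13/48.3 ≈ 0.2692.

λ̂_MAP = 0.2692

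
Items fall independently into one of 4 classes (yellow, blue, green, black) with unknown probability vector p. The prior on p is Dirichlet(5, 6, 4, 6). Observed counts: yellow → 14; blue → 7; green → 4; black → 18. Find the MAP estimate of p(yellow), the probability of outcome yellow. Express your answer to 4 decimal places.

MAP estimate of p(yellow) = 0.3000

The posterior is Dirichlet(αᵢ + nᵢ) = Dirichlet(19, 13, 8, 24).
For a Dirichlet(a₁,…,a_K) with all aᵢ > 1, the mode has j-th component (aⱼ − 1)/(Σaᵢ − K).
Here Σaᵢ = 64 and K = 4, so p(yellow) = (19 − 1)/(64 − 4) = 18/60 ≈ 0.3000.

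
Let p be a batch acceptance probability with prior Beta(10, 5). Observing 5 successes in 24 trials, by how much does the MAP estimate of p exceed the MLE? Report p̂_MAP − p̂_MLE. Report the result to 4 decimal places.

Posterior is Beta(15, 24); MAP = (15−1)/(39−2) = 14/37 ≈ 0.37838.
MLE ignores the prior: p̂_MLE = k/n = 5/24 ≈ 0.20833.
Difference = 14/37 − 5/24 = 151/888 ≈ 0.1700.

MAP − MLE = 0.1700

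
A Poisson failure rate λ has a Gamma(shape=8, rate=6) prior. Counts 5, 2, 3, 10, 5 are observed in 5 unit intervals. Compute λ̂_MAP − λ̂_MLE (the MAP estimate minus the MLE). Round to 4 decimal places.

Σxᵢ = 25. Posterior is Gamma(33, 11); MAP = (33−1)/11 = 32/11 ≈ 2.90909.
MLE = x̄ = 25/5 ≈ 5.00000.
Difference = 32/11 − 25/5 = -23/11 ≈ -2.0909.

MAP − MLE = -2.0909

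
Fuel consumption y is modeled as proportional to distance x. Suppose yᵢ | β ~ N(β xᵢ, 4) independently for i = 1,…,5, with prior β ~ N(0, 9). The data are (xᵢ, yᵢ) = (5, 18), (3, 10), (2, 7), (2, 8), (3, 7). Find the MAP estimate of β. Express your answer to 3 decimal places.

β̂_MAP = 3.324

log p(β | y) = −Σ(yᵢ − βxᵢ)²/(2·4) − β²/(2·9) + const.
Setting the derivative to zero: Σxᵢ(yᵢ − βxᵢ)/4 − β/9 = 0, so β = Σxᵢyᵢ / (Σxᵢ² + σ²/τ²).
Σxᵢyᵢ = 5·18 + 3·10 + 2·7 + 2·8 + 3·7 = 171; Σxᵢ² = 51; σ²/τ² = 4/9.
β̂_MAP = 171 / (51 + 4/9) = 171/(463/9) = 1539/463 ≈ 3.324.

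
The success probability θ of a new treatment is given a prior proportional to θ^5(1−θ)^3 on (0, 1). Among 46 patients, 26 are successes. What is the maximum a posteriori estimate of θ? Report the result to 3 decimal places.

The prior density ∝ θ^5(1−θ)^3 is the kernel of Beta(6, 4).
Data: 26 successes in 46 trials. The binomial likelihood contributes θ^26(1−θ)^20, so the posterior is Beta(6+26, 4+20) = Beta(32, 24).
For Beta(a, b) with a, b > 1 the mode is (a−1)/(a+b−2) = 31/54 ≈ 0.574.

θ̂_MAP = 0.574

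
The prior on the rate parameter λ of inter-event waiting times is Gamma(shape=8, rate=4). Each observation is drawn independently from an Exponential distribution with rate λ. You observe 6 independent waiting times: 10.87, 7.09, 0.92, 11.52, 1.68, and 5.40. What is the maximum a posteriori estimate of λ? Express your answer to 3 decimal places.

The Exponential(rate=λ) likelihood is ∝ λ^n e^(−λΣtᵢ). Here n = 6 and Σtᵢ = 10.87 + 7.09 + 0.92 + 11.52 + 1.68 + 5.40 = 37.48.
Posterior ∝ λ^7e^(−4λ) · λ^6e^(−37.48λ) = λ^13e^(−41.48λ), i.e. Gamma(14, 41.48).
Mode = (a−1)/b = 13/41.48 ≈ 0.313.

λ̂_MAP = 0.313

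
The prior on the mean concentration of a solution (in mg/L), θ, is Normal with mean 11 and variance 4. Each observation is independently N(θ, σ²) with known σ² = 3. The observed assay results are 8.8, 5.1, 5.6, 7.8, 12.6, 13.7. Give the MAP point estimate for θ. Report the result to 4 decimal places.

θ̂_MAP = 9.1630

n = 6; x̄ = (8.8 + 5.1 + 5.6 + 7.8 + 12.6 + 13.7)/6 = 53.6/6 = 134/15 ≈ 8.9333.
For a Normal prior and Normal likelihood with known variance, the posterior is Normal; its mode equals its mean, the precision-weighted average.
Prior precision 1/σ₀² = 1/4 = 0.25; data precision n/σ² = 6/3 = 2.
θ̂ = (0.25·11 + 2·(134/15)) / (0.25 + 2) = (1237/60)/2.25 = 1237/135 ≈ 9.1630.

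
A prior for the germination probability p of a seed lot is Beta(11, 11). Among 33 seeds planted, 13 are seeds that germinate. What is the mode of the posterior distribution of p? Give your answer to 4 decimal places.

p̂_MAP = 0.4340

Prior: Beta(11, 11).
Data: 13 successes in 33 trials. The binomial likelihood contributes p^13(1−p)^20, so the posterior is Beta(11+13, 11+20) = Beta(24, 31).
For Beta(a, b) with a, b > 1 the mode is (a−1)/(a+b−2) = 23/53 ≈ 0.4340.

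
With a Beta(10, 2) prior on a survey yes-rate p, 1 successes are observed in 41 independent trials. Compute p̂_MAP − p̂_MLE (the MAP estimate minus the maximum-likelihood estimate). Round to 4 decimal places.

Posterior is Beta(11, 42); MAP = (11−1)/(53−2) = 10/51 ≈ 0.19608.
MLE ignores the prior: p̂_MLE = k/n = 1/41 ≈ 0.02439.
Difference = 10/51 − 1/41 = 359/2091 ≈ 0.1717.

MAP − MLE = 0.1717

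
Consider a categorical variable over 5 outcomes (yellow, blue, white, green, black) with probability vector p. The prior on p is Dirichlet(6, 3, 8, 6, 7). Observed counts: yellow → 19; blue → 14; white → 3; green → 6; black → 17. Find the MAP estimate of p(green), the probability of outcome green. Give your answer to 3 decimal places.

The posterior is Dirichlet(αᵢ + nᵢ) = Dirichlet(25, 17, 11, 12, 24).
For a Dirichlet(a₁,…,a_K) with all aᵢ > 1, the mode has j-th component (aⱼ − 1)/(Σaᵢ − K).
Here Σaᵢ = 89 and K = 5, so p(green) = (12 − 1)/(89 − 5) = 11/84 ≈ 0.131.

MAP estimate of p(green) = 0.131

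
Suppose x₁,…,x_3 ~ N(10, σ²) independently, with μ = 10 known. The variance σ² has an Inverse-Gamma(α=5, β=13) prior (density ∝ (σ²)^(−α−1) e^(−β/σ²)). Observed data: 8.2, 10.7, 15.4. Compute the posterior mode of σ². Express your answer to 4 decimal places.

σ̂²_MAP = 3.9260

Sum of squared deviations about the known mean: SS = (8.2−10)² + (10.7−10)² + (15.4−10)² = 32.89.
The Normal likelihood contributes (σ²)^(−n/2) exp(−SS/(2σ²)), so the posterior is Inverse-Gamma(α + n/2, β + SS/2) = Inverse-Gamma(6.5, 29.445).
The mode of Inverse-Gamma(a, b) is b/(a+1) = 29.445/7.5 ≈ 3.9260.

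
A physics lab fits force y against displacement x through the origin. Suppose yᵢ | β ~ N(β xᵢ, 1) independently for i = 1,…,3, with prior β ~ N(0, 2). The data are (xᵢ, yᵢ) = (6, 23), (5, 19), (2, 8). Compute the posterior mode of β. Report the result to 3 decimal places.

log p(β | y) = −Σ(yᵢ − βxᵢ)²/(2·1) − β²/(2·2) + const.
Setting the derivative to zero: Σxᵢ(yᵢ − βxᵢ)/1 − β/2 = 0, so β = Σxᵢyᵢ / (Σxᵢ² + σ²/τ²).
Σxᵢyᵢ = 6·23 + 5·19 + 2·8 = 249; Σxᵢ² = 65; σ²/τ² = 0.5.
β̂_MAP = 249 / (65 + 0.5) = 249/65.5 ≈ 3.802.

β̂_MAP = 3.802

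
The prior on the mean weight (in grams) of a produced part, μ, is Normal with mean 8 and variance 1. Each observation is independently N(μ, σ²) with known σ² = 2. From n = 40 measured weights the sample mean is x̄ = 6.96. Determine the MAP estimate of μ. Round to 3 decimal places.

n = 40, x̄ = 6.96.
For a Normal prior and Normal likelihood with known variance, the posterior is Normal; its mode equals its mean, the precision-weighted average.
Prior precision 1/σ₀² = 1/1 = 1; data precision n/σ² = 40/2 = 20.
μ̂ = (1·8 + 20·6.96) / (1 + 20) = 147.2/21 = 736/105 ≈ 7.010.

μ̂_MAP = 7.010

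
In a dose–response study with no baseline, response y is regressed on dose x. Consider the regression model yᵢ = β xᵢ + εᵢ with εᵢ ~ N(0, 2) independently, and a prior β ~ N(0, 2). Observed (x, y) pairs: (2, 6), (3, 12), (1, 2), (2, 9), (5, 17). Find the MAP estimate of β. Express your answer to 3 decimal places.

log p(β | y) = −Σ(yᵢ − βxᵢ)²/(2·2) − β²/(2·2) + const.
Setting the derivative to zero: Σxᵢ(yᵢ − βxᵢ)/2 − β/2 = 0, so β = Σxᵢyᵢ / (Σxᵢ² + σ²/τ²).
Σxᵢyᵢ = 2·6 + 3·12 + 1·2 + 2·9 + 5·17 = 153; Σxᵢ² = 43; σ²/τ² = 1.
β̂_MAP = 153 / (43 + 1) = 153/44 ≈ 3.477.

β̂_MAP = 3.477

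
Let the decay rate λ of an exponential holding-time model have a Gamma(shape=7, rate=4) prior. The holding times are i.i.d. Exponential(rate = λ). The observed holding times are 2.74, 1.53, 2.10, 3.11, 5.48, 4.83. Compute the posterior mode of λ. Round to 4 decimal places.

The Exponential(rate=λ) likelihood is ∝ λ^n e^(−λΣtᵢ). Here n = 6 and Σtᵢ = 2.74 + 1.53 + 2.10 + 3.11 + 5.48 + 4.83 = 19.79.
Posterior ∝ λ^6e^(−4λ) · λ^6e^(−19.79λ) = λ^12e^(−23.79λ), i.e. Gamma(13, 23.79).
Mode = (a−1)/b = 12/23.79 ≈ 0.5044.

λ̂_MAP = 0.5044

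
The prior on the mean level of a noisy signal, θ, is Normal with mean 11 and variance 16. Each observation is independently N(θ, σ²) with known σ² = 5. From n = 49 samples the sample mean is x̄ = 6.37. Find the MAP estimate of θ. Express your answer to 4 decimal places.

n = 49, x̄ = 6.37.
For a Normal prior and Normal likelihood with known variance, the posterior is Normal; its mode equals its mean, the precision-weighted average.
Prior precision 1/σ₀² = 1/16 = 0.0625; data precision n/σ² = 49/5 = 9.8.
θ̂ = (0.0625·11 + 9.8·6.37) / (0.0625 + 9.8) = 63.1135/9.8625 = 126227/19725 ≈ 6.3993.

θ̂_MAP = 6.3993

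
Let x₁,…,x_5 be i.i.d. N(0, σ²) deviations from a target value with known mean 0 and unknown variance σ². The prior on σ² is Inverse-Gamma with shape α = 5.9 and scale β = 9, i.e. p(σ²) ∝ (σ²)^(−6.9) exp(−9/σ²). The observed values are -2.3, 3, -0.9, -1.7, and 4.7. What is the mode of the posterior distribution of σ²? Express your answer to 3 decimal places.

σ̂²_MAP = 3.089

Sum of squared deviations about the known mean: SS = (-2.3−0)² + (3−0)² + (-0.9−0)² + (-1.7−0)² + (4.7−0)² = 40.08.
The Normal likelihood contributes (σ²)^(−n/2) exp(−SS/(2σ²)), so the posterior is Inverse-Gamma(α + n/2, β + SS/2) = Inverse-Gamma(8.4, 29.04).
The mode of Inverse-Gamma(a, b) is b/(a+1) = 29.04/9.4 ≈ 3.089.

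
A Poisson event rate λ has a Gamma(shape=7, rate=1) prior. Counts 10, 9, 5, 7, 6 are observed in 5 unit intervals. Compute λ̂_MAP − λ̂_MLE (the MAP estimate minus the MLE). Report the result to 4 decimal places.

Σxᵢ = 37. Posterior is Gamma(44, 6); MAP = (44−1)/6 = 43/6 ≈ 7.16667.
MLE = x̄ = 37/5 ≈ 7.40000.
Difference = 43/6 − 37/5 = -7/30 ≈ -0.2333.

MAP − MLE = -0.2333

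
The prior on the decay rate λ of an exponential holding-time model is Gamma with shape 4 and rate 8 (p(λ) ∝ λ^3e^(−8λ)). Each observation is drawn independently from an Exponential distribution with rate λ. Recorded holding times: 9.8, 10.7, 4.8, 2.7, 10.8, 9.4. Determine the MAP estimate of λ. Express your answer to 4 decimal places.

The Exponential(rate=λ) likelihood is ∝ λ^n e^(−λΣtᵢ). Here n = 6 and Σtᵢ = 9.8 + 10.7 + 4.8 + 2.7 + 10.8 + 9.4 = 48.2.
Posterior ∝ λ^3e^(−8λ) · λ^6e^(−48.2λ) = λ^9e^(−56.2λ), i.e. Gamma(10, 56.2).
Mode = (a−1)/b = 9/56.2 ≈ 0.1601.

λ̂_MAP = 0.1601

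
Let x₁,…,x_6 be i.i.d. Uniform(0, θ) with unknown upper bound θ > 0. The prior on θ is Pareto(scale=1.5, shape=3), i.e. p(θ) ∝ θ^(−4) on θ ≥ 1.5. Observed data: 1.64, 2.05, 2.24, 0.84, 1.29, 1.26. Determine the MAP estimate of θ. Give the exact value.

The Uniform(0, θ) likelihood is θ^(−n) for θ ≥ max(xᵢ), zero otherwise. Here max(xᵢ) = 2.24.
Posterior ∝ θ^(−4) · θ^(−6) = θ^(−10) on θ ≥ max(1.5, 2.24) = 2.24.
This density is strictly decreasing in θ, so the posterior mode lies at the lower boundary of the support.

θ̂_MAP = 2.24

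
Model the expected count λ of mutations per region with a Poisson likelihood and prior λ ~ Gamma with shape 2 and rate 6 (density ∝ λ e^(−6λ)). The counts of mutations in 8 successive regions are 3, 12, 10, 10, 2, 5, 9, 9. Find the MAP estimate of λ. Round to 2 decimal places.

λ̂_MAP = 4.36

Σxᵢ = 3+12+10+10+2+5+9+9 = 60, with n = 8.
Posterior ∝ λe^(−6λ) · λ^60e^(−8λ) = λ^61e^(−14λ), i.e. Gamma(shape=62, rate=14).
The mode of a Gamma(a, b) with a ≥ 1 (shape–rate) is (a−1)/b = 61/14 ≈ 4.36.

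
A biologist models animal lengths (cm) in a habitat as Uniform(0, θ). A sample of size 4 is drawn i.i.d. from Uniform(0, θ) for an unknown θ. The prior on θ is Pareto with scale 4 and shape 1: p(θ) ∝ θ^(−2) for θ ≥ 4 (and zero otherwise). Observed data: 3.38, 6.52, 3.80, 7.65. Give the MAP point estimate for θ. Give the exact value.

θ̂_MAP = 7.65

The Uniform(0, θ) likelihood is θ^(−n) for θ ≥ max(xᵢ), zero otherwise. Here max(xᵢ) = 7.65.
Posterior ∝ θ^(−2) · θ^(−4) = θ^(−6) on θ ≥ max(4, 7.65) = 7.65.
This density is strictly decreasing in θ, so the posterior mode lies at the lower boundary of the support.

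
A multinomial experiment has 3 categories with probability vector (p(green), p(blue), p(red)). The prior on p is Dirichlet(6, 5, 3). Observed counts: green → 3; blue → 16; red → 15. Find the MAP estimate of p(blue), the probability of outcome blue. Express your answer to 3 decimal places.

The posterior is Dirichlet(αᵢ + nᵢ) = Dirichlet(9, 21, 18).
For a Dirichlet(a₁,…,a_K) with all aᵢ > 1, the mode has j-th component (aⱼ − 1)/(Σaᵢ − K).
Here Σaᵢ = 48 and K = 3, so p(blue) = (21 − 1)/(48 − 3) = 20/45 ≈ 0.444.

MAP estimate of p(blue) = 0.444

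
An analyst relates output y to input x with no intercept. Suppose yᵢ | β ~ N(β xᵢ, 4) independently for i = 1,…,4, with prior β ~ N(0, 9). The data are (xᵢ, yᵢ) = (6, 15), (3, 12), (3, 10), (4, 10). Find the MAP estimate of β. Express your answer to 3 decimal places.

log p(β | y) = −Σ(yᵢ − βxᵢ)²/(2·4) − β²/(2·9) + const.
Setting the derivative to zero: Σxᵢ(yᵢ − βxᵢ)/4 − β/9 = 0, so β = Σxᵢyᵢ / (Σxᵢ² + σ²/τ²).
Σxᵢyᵢ = 6·15 + 3·12 + 3·10 + 4·10 = 196; Σxᵢ² = 70; σ²/τ² = 4/9.
β̂_MAP = 196 / (70 + 4/9) = 196/(634/9) = 882/317 ≈ 2.782.

β̂_MAP = 2.782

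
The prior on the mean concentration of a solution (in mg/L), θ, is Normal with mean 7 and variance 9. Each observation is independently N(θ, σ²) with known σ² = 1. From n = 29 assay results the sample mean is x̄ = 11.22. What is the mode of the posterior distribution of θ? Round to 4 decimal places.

θ̂_MAP = 11.2039

n = 29, x̄ = 11.22.
For a Normal prior and Normal likelihood with known variance, the posterior is Normal; its mode equals its mean, the precision-weighted average.
Prior precision 1/σ₀² = 1/9; data precision n/σ² = 29/1 = 29.
θ̂ = ((1/9)·7 + 29·11.22) / (1/9 + 29) = (146771/450)/(262/9) = 146771/13100 ≈ 11.2039.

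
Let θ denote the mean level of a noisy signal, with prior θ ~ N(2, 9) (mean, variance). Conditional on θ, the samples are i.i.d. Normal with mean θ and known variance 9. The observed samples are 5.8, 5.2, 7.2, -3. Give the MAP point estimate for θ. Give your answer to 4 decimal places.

n = 4; x̄ = (5.8 + 5.2 + 7.2 + (-3))/4 = 15.2/4 = 3.8.
For a Normal prior and Normal likelihood with known variance, the posterior is Normal; its mode equals its mean, the precision-weighted average.
Prior precision 1/σ₀² = 1/9; data precision n/σ² = 4/9.
θ̂ = ((1/9)·2 + (4/9)·3.8) / (1/9 + 4/9) = (86/45)/(5/9) = 3.4400.

θ̂_MAP = 3.4400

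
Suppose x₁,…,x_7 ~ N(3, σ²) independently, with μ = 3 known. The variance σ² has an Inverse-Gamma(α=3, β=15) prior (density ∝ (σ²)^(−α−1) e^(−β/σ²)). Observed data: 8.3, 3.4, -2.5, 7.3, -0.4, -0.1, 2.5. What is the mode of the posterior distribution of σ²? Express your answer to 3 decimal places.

Sum of squared deviations about the known mean: SS = (8.3−3)² + (3.4−3)² + (-2.5−3)² + (7.3−3)² + (-0.4−3)² + (-0.1−3)² + (2.5−3)² = 98.41.
The Normal likelihood contributes (σ²)^(−n/2) exp(−SS/(2σ²)), so the posterior is Inverse-Gamma(α + n/2, β + SS/2) = Inverse-Gamma(6.5, 64.205).
The mode of Inverse-Gamma(a, b) is b/(a+1) = 64.205/7.5 ≈ 8.561.

σ̂²_MAP = 8.561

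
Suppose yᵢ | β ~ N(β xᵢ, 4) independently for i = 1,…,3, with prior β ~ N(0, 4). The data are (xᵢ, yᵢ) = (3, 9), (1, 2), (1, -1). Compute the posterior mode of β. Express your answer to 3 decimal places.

β̂_MAP = 2.333

log p(β | y) = −Σ(yᵢ − βxᵢ)²/(2·4) − β²/(2·4) + const.
Setting the derivative to zero: Σxᵢ(yᵢ − βxᵢ)/4 − β/4 = 0, so β = Σxᵢyᵢ / (Σxᵢ² + σ²/τ²).
Σxᵢyᵢ = 3·9 + 1·2 + 1·(-1) = 28; Σxᵢ² = 11; σ²/τ² = 1.
β̂_MAP = 28 / (11 + 1) = 28/12 ≈ 2.333.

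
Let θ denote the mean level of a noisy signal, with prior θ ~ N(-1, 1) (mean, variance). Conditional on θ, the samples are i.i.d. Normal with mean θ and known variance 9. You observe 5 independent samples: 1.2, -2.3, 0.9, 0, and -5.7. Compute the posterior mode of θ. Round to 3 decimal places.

n = 5; x̄ = (1.2 + (-2.3) + 0.9 + 0 + (-5.7))/5 = -5.9/5 = -1.18.
For a Normal prior and Normal likelihood with known variance, the posterior is Normal; its mode equals its mean, the precision-weighted average.
Prior precision 1/σ₀² = 1/1 = 1; data precision n/σ² = 5/9.
θ̂ = (1·(-1) + (5/9)·(-1.18)) / (1 + 5/9) = (-149/90)/(14/9) = -149/140 ≈ -1.064.

θ̂_MAP = -1.064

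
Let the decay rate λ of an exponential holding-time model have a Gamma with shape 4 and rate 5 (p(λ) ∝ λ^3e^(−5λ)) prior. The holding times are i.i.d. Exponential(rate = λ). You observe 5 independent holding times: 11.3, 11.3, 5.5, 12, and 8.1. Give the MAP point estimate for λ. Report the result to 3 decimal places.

λ̂_MAP = 0.150

The Exponential(rate=λ) likelihood is ∝ λ^n e^(−λΣtᵢ). Here n = 5 and Σtᵢ = 11.3 + 11.3 + 5.5 + 12 + 8.1 = 48.2.
Posterior ∝ λ^3e^(−5λ) · λ^5e^(−48.2λ) = λ^8e^(−53.2λ), i.e. Gamma(9, 53.2).
Mode = (a−1)/b = 8/53.2 ≈ 0.150.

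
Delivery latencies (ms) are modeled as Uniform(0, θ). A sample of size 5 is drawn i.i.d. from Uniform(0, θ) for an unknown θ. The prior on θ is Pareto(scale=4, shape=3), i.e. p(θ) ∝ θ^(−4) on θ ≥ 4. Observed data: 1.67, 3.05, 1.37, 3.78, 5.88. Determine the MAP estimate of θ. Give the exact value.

θ̂_MAP = 5.88

The Uniform(0, θ) likelihood is θ^(−n) for θ ≥ max(xᵢ), zero otherwise. Here max(xᵢ) = 5.88.
Posterior ∝ θ^(−4) · θ^(−5) = θ^(−9) on θ ≥ max(4, 5.88) = 5.88.
This density is strictly decreasing in θ, so the posterior mode lies at the lower boundary of the support.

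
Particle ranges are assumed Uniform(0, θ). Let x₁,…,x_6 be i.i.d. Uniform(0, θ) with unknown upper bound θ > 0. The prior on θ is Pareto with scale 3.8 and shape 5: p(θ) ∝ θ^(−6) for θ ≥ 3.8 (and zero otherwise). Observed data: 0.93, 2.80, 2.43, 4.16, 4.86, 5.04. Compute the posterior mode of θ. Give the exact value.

The Uniform(0, θ) likelihood is θ^(−n) for θ ≥ max(xᵢ), zero otherwise. Here max(xᵢ) = 5.04.
Posterior ∝ θ^(−6) · θ^(−6) = θ^(−12) on θ ≥ max(3.8, 5.04) = 5.04.
This density is strictly decreasing in θ, so the posterior mode lies at the lower boundary of the support.

θ̂_MAP = 5.04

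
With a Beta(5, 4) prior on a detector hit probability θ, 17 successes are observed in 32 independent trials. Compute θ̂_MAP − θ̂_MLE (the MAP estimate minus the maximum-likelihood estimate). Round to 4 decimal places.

MAP − MLE = 0.0072

Posterior is Beta(22, 19); MAP = (22−1)/(41−2) = 21/39 ≈ 0.53846.
MLE ignores the prior: θ̂_MLE = k/n = 17/32 ≈ 0.53125.
Difference = 21/39 − 17/32 = 3/416 ≈ 0.0072.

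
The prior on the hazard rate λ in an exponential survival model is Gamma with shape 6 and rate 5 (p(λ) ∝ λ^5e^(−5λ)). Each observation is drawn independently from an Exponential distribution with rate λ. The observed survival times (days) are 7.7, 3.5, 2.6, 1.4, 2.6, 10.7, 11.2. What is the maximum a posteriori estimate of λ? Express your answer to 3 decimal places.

λ̂_MAP = 0.268

The Exponential(rate=λ) likelihood is ∝ λ^n e^(−λΣtᵢ). Here n = 7 and Σtᵢ = 7.7 + 3.5 + 2.6 + 1.4 + 2.6 + 10.7 + 11.2 = 39.7.
Posterior ∝ λ^5e^(−5λ) · λ^7e^(−39.7λ) = λ^12e^(−44.7λ), i.e. Gamma(13, 44.7).
Mode = (a−1)/b = 12/44.7 ≈ 0.268.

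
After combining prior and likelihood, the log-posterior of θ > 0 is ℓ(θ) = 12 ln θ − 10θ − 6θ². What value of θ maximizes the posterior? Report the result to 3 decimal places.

ℓ'(θ) = 12/θ − 10 − 12θ. Setting this to zero and multiplying by θ: 12θ² + 10θ − 12 = 0.
θ = (−10 + √(10² + 4·12·12)) / (2·12) = (−10 + √676) / 24 = (−10 + 26)/24 = 2/3.
ℓ''(θ) = −12/θ² − 12 < 0, confirming a maximum.

θ̂_MAP = 0.667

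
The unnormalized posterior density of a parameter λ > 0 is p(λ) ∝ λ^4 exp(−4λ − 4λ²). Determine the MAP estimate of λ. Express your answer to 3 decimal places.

ℓ'(λ) = 4/λ − 4 − 8λ. Setting this to zero and multiplying by λ: 8λ² + 4λ − 4 = 0.
λ = (−4 + √(4² + 4·8·4)) / (2·8) = (−4 + √144) / 16 = (−4 + 12)/16 = 1/2.
ℓ''(λ) = −4/λ² − 8 < 0, confirming a maximum.

λ̂_MAP = 0.500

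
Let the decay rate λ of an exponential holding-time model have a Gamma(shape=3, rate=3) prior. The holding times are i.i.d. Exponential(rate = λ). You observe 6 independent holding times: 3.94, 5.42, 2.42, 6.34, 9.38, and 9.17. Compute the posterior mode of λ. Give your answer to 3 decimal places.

The Exponential(rate=λ) likelihood is ∝ λ^n e^(−λΣtᵢ). Here n = 6 and Σtᵢ = 3.94 + 5.42 + 2.42 + 6.34 + 9.38 + 9.17 = 36.67.
Posterior ∝ λ^2e^(−3λ) · λ^6e^(−36.67λ) = λ^8e^(−39.67λ), i.e. Gamma(9, 39.67).
Mode = (a−1)/b = 8/39.67 ≈ 0.202.

λ̂_MAP = 0.202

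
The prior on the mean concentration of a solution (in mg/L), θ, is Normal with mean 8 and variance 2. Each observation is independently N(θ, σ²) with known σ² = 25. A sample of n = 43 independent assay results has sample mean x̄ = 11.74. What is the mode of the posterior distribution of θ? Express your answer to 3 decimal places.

θ̂_MAP = 10.898

n = 43, x̄ = 11.74.
For a Normal prior and Normal likelihood with known variance, the posterior is Normal; its mode equals its mean, the precision-weighted average.
Prior precision 1/σ₀² = 1/2 = 0.5; data precision n/σ² = 43/25 = 1.72.
θ̂ = (0.5·8 + 1.72·11.74) / (0.5 + 1.72) = 24.1928/2.22 = 30241/2775 ≈ 10.898.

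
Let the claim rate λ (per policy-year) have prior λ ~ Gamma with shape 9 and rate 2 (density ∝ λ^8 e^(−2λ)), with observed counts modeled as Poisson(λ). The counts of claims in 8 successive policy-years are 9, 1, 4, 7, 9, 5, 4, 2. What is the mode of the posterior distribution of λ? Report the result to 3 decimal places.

λ̂_MAP = 4.900

Σxᵢ = 9+1+4+7+9+5+4+2 = 41, with n = 8.
Posterior ∝ λ^8e^(−2λ) · λ^41e^(−8λ) = λ^49e^(−10λ), i.e. Gamma(shape=50, rate=10).
The mode of a Gamma(a, b) with a ≥ 1 (shape–rate) is (a−1)/b = 49/10 ≈ 4.900.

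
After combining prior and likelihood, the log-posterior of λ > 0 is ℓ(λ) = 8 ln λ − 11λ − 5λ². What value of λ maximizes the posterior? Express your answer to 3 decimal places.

ℓ'(λ) = 8/λ − 11 − 10λ. Setting this to zero and multiplying by λ: 10λ² + 11λ − 8 = 0.
λ = (−11 + √(11² + 4·10·8)) / (2·10) = (−11 + √441) / 20 = (−11 + 21)/20 = 1/2.
ℓ''(λ) = −8/λ² − 10 < 0, confirming a maximum.

λ̂_MAP = 0.500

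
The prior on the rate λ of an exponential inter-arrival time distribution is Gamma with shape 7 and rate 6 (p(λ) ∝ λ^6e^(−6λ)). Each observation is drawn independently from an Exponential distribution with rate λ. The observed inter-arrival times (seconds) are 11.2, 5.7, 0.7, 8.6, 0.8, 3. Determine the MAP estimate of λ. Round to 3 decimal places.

The Exponential(rate=λ) likelihood is ∝ λ^n e^(−λΣtᵢ). Here n = 6 and Σtᵢ = 11.2 + 5.7 + 0.7 + 8.6 + 0.8 + 3 = 30.
Posterior ∝ λ^6e^(−6λ) · λ^6e^(−30λ) = λ^12e^(−36λ), i.e. Gamma(13, 36).
Mode = (a−1)/b = 12/36 ≈ 0.333.

λ̂_MAP = 0.333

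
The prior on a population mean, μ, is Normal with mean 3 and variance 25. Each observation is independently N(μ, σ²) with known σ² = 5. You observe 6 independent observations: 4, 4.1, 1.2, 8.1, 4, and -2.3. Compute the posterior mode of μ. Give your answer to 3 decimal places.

n = 6; x̄ = (4 + 4.1 + 1.2 + 8.1 + 4 + (-2.3))/6 = 19.1/6 = 191/60 ≈ 3.1833.
For a Normal prior and Normal likelihood with known variance, the posterior is Normal; its mode equals its mean, the precision-weighted average.
Prior precision 1/σ₀² = 1/25 = 0.04; data precision n/σ² = 6/5 = 1.2.
μ̂ = (0.04·3 + 1.2·(191/60)) / (0.04 + 1.2) = 3.94/1.24 = 197/62 ≈ 3.177.

μ̂_MAP = 3.177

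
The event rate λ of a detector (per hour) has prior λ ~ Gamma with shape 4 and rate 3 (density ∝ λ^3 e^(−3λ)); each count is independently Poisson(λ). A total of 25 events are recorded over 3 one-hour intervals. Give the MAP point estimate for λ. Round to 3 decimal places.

λ̂_MAP = 4.667

Σxᵢ = 25, n = 3.
Posterior ∝ λ^3e^(−3λ) · λ^25e^(−3λ) = λ^28e^(−6λ), i.e. Gamma(shape=29, rate=6).
The mode of a Gamma(a, b) with a ≥ 1 (shape–rate) is (a−1)/b = 28/6 ≈ 4.667.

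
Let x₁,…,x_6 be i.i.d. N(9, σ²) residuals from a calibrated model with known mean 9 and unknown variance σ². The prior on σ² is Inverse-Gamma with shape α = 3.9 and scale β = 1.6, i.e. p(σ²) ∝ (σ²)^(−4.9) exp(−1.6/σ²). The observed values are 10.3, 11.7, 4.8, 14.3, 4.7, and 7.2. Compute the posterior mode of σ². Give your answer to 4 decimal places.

σ̂²_MAP = 5.0405

Sum of squared deviations about the known mean: SS = (10.3−9)² + (11.7−9)² + (4.8−9)² + (14.3−9)² + (4.7−9)² + (7.2−9)² = 76.44.
The Normal likelihood contributes (σ²)^(−n/2) exp(−SS/(2σ²)), so the posterior is Inverse-Gamma(α + n/2, β + SS/2) = Inverse-Gamma(6.9, 39.82).
The mode of Inverse-Gamma(a, b) is b/(a+1) = 39.82/7.9 ≈ 5.0405.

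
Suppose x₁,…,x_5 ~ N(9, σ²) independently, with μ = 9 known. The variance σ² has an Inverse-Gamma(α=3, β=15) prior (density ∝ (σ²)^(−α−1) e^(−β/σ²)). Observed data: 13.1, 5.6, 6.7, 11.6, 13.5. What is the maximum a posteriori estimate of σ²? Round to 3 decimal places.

Sum of squared deviations about the known mean: SS = (13.1−9)² + (5.6−9)² + (6.7−9)² + (11.6−9)² + (13.5−9)² = 60.67.
The Normal likelihood contributes (σ²)^(−n/2) exp(−SS/(2σ²)), so the posterior is Inverse-Gamma(α + n/2, β + SS/2) = Inverse-Gamma(5.5, 45.335).
The mode of Inverse-Gamma(a, b) is b/(a+1) = 45.335/6.5 ≈ 6.975.

σ̂²_MAP = 6.975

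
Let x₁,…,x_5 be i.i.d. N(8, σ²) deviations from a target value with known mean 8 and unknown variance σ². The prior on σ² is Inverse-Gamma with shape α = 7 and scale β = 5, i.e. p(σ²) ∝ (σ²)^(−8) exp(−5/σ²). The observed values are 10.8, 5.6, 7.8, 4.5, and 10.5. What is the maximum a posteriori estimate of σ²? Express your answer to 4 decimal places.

Sum of squared deviations about the known mean: SS = (10.8−8)² + (5.6−8)² + (7.8−8)² + (4.5−8)² + (10.5−8)² = 32.14.
The Normal likelihood contributes (σ²)^(−n/2) exp(−SS/(2σ²)), so the posterior is Inverse-Gamma(α + n/2, β + SS/2) = Inverse-Gamma(9.5, 21.07).
The mode of Inverse-Gamma(a, b) is b/(a+1) = 21.07/10.5 ≈ 2.0067.

σ̂²_MAP = 2.0067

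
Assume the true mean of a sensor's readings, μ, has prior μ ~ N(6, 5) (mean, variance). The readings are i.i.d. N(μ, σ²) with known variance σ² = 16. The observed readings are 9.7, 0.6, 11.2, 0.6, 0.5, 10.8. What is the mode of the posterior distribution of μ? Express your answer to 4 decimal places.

μ̂_MAP = 5.7174

n = 6; x̄ = (9.7 + 0.6 + 11.2 + 0.6 + 0.5 + 10.8)/6 = 33.4/6 = 167/30 ≈ 5.5667.
For a Normal prior and Normal likelihood with known variance, the posterior is Normal; its mode equals its mean, the precision-weighted average.
Prior precision 1/σ₀² = 1/5 = 0.2; data precision n/σ² = 6/16 = 0.375.
μ̂ = (0.2·6 + 0.375·(167/30)) / (0.2 + 0.375) = 3.2875/0.575 = 263/46 ≈ 5.7174.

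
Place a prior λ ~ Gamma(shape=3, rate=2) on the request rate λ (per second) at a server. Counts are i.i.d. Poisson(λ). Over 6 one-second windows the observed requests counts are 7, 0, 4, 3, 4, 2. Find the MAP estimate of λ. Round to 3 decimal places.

Σxᵢ = 7+0+4+3+4+2 = 20, with n = 6.
Posterior ∝ λ^2e^(−2λ) · λ^20e^(−6λ) = λ^22e^(−8λ), i.e. Gamma(shape=23, rate=8).
The mode of a Gamma(a, b) with a ≥ 1 (shape–rate) is (a−1)/b = 22/8 ≈ 2.750.

λ̂_MAP = 2.750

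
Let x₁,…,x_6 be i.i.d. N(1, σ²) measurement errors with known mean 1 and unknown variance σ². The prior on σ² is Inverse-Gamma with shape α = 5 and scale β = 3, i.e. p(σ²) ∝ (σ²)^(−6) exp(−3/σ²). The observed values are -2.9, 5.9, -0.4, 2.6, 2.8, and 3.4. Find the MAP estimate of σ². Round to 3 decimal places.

σ̂²_MAP = 3.263

Sum of squared deviations about the known mean: SS = (-2.9−1)² + (5.9−1)² + (-0.4−1)² + (2.6−1)² + (2.8−1)² + (3.4−1)² = 52.74.
The Normal likelihood contributes (σ²)^(−n/2) exp(−SS/(2σ²)), so the posterior is Inverse-Gamma(α + n/2, β + SS/2) = Inverse-Gamma(8, 29.37).
The mode of Inverse-Gamma(a, b) is b/(a+1) = 29.37/9 ≈ 3.263.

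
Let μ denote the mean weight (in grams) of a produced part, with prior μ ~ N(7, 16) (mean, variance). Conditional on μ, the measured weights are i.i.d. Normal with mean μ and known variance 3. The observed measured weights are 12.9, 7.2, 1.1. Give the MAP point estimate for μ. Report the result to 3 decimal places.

n = 3; x̄ = (12.9 + 7.2 + 1.1)/3 = 21.2/3 = 106/15 ≈ 7.0667.
For a Normal prior and Normal likelihood with known variance, the posterior is Normal; its mode equals its mean, the precision-weighted average.
Prior precision 1/σ₀² = 1/16 = 0.0625; data precision n/σ² = 3/3 = 1.
μ̂ = (0.0625·7 + 1·(106/15)) / (0.0625 + 1) = (1801/240)/1.0625 = 1801/255 ≈ 7.063.

μ̂_MAP = 7.063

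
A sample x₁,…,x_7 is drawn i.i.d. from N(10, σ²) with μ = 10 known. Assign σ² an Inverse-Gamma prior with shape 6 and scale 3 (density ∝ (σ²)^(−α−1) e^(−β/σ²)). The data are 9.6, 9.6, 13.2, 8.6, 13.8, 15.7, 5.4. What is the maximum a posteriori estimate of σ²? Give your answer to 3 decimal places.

σ̂²_MAP = 4.124

Sum of squared deviations about the known mean: SS = (9.6−10)² + (9.6−10)² + (13.2−10)² + (8.6−10)² + (13.8−10)² + (15.7−10)² + (5.4−10)² = 80.61.
The Normal likelihood contributes (σ²)^(−n/2) exp(−SS/(2σ²)), so the posterior is Inverse-Gamma(α + n/2, β + SS/2) = Inverse-Gamma(9.5, 43.305).
The mode of Inverse-Gamma(a, b) is b/(a+1) = 43.305/10.5 ≈ 4.124.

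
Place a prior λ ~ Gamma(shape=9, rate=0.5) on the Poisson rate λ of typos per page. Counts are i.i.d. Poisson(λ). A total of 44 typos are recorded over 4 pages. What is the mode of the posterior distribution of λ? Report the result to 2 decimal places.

λ̂_MAP = 11.56

Σxᵢ = 44, n = 4.
Posterior ∝ λ^8e^(−0.5λ) · λ^44e^(−4λ) = λ^52e^(−4.5λ), i.e. Gamma(shape=53, rate=4.5).
The mode of a Gamma(a, b) with a ≥ 1 (shape–rate) is (a−1)/b = 52/4.5 ≈ 11.56.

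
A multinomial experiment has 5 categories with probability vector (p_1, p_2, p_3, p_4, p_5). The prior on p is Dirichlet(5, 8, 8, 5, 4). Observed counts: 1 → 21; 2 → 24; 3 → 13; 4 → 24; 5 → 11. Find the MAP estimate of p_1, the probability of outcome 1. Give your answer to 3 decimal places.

The posterior is Dirichlet(αᵢ + nᵢ) = Dirichlet(26, 32, 21, 29, 15).
For a Dirichlet(a₁,…,a_K) with all aᵢ > 1, the mode has j-th component (aⱼ − 1)/(Σaᵢ − K).
Here Σaᵢ = 123 and K = 5, so p_1 = (26 − 1)/(123 − 5) = 25/118 ≈ 0.212.

MAP estimate: 0.212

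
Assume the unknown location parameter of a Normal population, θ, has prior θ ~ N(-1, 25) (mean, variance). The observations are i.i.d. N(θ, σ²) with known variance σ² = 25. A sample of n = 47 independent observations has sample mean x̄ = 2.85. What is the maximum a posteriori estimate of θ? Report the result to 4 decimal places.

θ̂_MAP = 2.7698

n = 47, x̄ = 2.85.
For a Normal prior and Normal likelihood with known variance, the posterior is Normal; its mode equals its mean, the precision-weighted average.
Prior precision 1/σ₀² = 1/25 = 0.04; data precision n/σ² = 47/25 = 1.88.
θ̂ = (0.04·(-1) + 1.88·2.85) / (0.04 + 1.88) = 5.318/1.92 = 2659/960 ≈ 2.7698.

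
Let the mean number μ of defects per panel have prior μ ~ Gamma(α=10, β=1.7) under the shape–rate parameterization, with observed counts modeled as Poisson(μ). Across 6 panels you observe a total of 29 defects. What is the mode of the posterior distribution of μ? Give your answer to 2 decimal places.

μ̂_MAP = 4.94

Σxᵢ = 29, n = 6.
Posterior ∝ μ^9e^(−1.7μ) · μ^29e^(−6μ) = μ^38e^(−7.7μ), i.e. Gamma(shape=39, rate=7.7).
The mode of a Gamma(a, b) with a ≥ 1 (shape–rate) is (a−1)/b = 38/7.7 ≈ 4.94.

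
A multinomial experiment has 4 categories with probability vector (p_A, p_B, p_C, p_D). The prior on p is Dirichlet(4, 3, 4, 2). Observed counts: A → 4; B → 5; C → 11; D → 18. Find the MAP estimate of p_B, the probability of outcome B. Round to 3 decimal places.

The posterior is Dirichlet(αᵢ + nᵢ) = Dirichlet(8, 8, 15, 20).
For a Dirichlet(a₁,…,a_K) with all aᵢ > 1, the mode has j-th component (aⱼ − 1)/(Σaᵢ − K).
Here Σaᵢ = 51 and K = 4, so p_B = (8 − 1)/(51 − 4) = 7/47 ≈ 0.149.

MAP estimate of p_B = 0.149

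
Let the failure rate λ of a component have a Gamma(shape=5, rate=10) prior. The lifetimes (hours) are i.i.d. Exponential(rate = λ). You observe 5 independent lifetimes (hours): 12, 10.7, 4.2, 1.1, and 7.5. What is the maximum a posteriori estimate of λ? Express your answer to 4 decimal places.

The Exponential(rate=λ) likelihood is ∝ λ^n e^(−λΣtᵢ). Here n = 5 and Σtᵢ = 12 + 10.7 + 4.2 + 1.1 + 7.5 = 35.5.
Posterior ∝ λ^4e^(−10λ) · λ^5e^(−35.5λ) = λ^9e^(−45.5λ), i.e. Gamma(10, 45.5).
Mode = (a−1)/b = 9/45.5 ≈ 0.1978.

λ̂_MAP = 0.1978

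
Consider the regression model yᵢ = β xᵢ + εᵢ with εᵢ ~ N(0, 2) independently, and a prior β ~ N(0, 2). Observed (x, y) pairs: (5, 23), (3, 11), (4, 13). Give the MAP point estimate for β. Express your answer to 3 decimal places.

β̂_MAP = 3.922

log p(β | y) = −Σ(yᵢ − βxᵢ)²/(2·2) − β²/(2·2) + const.
Setting the derivative to zero: Σxᵢ(yᵢ − βxᵢ)/2 − β/2 = 0, so β = Σxᵢyᵢ / (Σxᵢ² + σ²/τ²).
Σxᵢyᵢ = 5·23 + 3·11 + 4·13 = 200; Σxᵢ² = 50; σ²/τ² = 1.
β̂_MAP = 200 / (50 + 1) = 200/51 ≈ 3.922.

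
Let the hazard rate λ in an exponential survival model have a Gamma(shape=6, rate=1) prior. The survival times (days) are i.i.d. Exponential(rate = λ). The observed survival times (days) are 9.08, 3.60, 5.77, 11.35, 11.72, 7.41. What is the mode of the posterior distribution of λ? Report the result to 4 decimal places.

The Exponential(rate=λ) likelihood is ∝ λ^n e^(−λΣtᵢ). Here n = 6 and Σtᵢ = 9.08 + 3.60 + 5.77 + 11.35 + 11.72 + 7.41 = 48.93.
Posterior ∝ λ^5e^(−1λ) · λ^6e^(−48.93λ) = λ^11e^(−49.93λ), i.e. Gamma(12, 49.93).
Mode = (a−1)/b = 11/49.93 ≈ 0.2203.

λ̂_MAP = 0.2203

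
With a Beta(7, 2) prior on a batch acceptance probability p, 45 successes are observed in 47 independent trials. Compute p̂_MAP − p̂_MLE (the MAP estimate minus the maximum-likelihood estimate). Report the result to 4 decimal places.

Posterior is Beta(52, 4); MAP = (52−1)/(56−2) = 51/54 ≈ 0.94444.
MLE ignores the prior: p̂_MLE = k/n = 45/47 ≈ 0.95745.
Difference = 51/54 − 45/47 = -11/846 ≈ -0.0130.

MAP − MLE = -0.0130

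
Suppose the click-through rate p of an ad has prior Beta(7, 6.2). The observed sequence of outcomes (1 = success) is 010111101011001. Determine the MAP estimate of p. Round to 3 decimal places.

Prior: Beta(7, 6.2).
Data: 9 successes in 15 trials (from the sequence). The binomial likelihood contributes p^9(1−p)^6, so the posterior is Beta(7+9, 6.2+6) = Beta(16, 12.2).
For Beta(a, b) with a, b > 1 the mode is (a−1)/(a+b−2) = 15/26.2 ≈ 0.573.

p̂_MAP = 0.573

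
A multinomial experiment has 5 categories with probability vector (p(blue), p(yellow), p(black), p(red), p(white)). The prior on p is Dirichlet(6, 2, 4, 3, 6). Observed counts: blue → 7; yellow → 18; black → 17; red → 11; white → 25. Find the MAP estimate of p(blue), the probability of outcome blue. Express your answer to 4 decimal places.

MAP estimate of p(blue) = 0.1277

The posterior is Dirichlet(αᵢ + nᵢ) = Dirichlet(13, 20, 21, 14, 31).
For a Dirichlet(a₁,…,a_K) with all aᵢ > 1, the mode has j-th component (aⱼ − 1)/(Σaᵢ − K).
Here Σaᵢ = 99 and K = 5, so p(blue) = (13 − 1)/(99 − 5) = 12/94 ≈ 0.1277.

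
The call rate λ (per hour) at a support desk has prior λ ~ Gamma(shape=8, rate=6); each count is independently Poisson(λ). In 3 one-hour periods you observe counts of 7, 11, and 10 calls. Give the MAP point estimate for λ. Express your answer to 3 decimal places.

Σxᵢ = 7+11+10 = 28, with n = 3.
Posterior ∝ λ^7e^(−6λ) · λ^28e^(−3λ) = λ^35e^(−9λ), i.e. Gamma(shape=36, rate=9).
The mode of a Gamma(a, b) with a ≥ 1 (shape–rate) is (a−1)/b = 35/9 ≈ 3.889.

λ̂_MAP = 3.889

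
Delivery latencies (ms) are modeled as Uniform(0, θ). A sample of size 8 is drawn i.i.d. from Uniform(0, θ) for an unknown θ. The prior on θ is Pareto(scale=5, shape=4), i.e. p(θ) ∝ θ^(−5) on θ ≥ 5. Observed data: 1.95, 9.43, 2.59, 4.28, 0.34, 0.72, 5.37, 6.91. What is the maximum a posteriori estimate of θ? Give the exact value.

θ̂_MAP = 9.43

The Uniform(0, θ) likelihood is θ^(−n) for θ ≥ max(xᵢ), zero otherwise. Here max(xᵢ) = 9.43.
Posterior ∝ θ^(−5) · θ^(−8) = θ^(−13) on θ ≥ max(5, 9.43) = 9.43.
This density is strictly decreasing in θ, so the posterior mode lies at the lower boundary of the support.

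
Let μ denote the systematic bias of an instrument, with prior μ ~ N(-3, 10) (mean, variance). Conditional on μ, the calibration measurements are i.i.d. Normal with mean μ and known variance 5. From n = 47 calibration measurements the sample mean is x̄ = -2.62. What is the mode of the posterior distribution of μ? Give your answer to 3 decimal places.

μ̂_MAP = -2.624

n = 47, x̄ = -2.62.
For a Normal prior and Normal likelihood with known variance, the posterior is Normal; its mode equals its mean, the precision-weighted average.
Prior precision 1/σ₀² = 1/10 = 0.1; data precision n/σ² = 47/5 = 9.4.
μ̂ = (0.1·(-3) + 9.4·(-2.62)) / (0.1 + 9.4) = (-24.928)/9.5 = -2.624.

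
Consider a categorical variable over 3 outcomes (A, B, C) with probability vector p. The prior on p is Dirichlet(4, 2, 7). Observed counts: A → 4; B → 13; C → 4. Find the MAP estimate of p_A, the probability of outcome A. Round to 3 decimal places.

MAP estimate of p_A = 0.226

The posterior is Dirichlet(αᵢ + nᵢ) = Dirichlet(8, 15, 11).
For a Dirichlet(a₁,…,a_K) with all aᵢ > 1, the mode has j-th component (aⱼ − 1)/(Σaᵢ − K).
Here Σaᵢ = 34 and K = 3, so p_A = (8 − 1)/(34 − 3) = 7/31 ≈ 0.226.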